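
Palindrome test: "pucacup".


Word: "pucacup"
Reversed: "pucacup"
Forward == Backward? pucacup == pucacup
Palindrome = Yes


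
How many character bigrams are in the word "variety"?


Word: "variety" (length 7)
Number of 2-grams = length - 2 + 1 = 7 - 2 + 1
= 6


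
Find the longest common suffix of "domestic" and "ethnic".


Word 1: "domestic"
Word 2: "ethnic"
Comparing from end:
  Pos -1: 'c' == 'c'
  Pos -2: 'i' == 'i'
  Pos -3: 't' != 'n' (stop)
LCS = "ic" (length 2)


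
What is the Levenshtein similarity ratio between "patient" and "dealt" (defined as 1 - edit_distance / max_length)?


Word 1: "patient" (length 7)
Word 2: "dealt" (length 5)
One optimal edit sequence:
  1. delete 'p'  (+1)
  2. delete 'a'  (+1)
  3. substitute 't' -> 'd'  (+1)
  4. substitute 'i' -> 'e'  (+1)
  5. substitute 'e' -> 'a'  (+1)
  6. substitute 'n' -> 'l'  (+1)
  7. keep 't'
Edit distance = 6
Max length = max(7, 5) = 7
Similarity = 1 - 6/7
= 0.1429


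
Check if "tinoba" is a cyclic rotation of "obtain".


Word: "obtain", Candidate: "tinoba"
Method: check if candidate is substring of word+word
"obtainobtain" contains "tinoba"? No
Is rotation = No


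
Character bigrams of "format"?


Word: "format" (length 6)
Number of bigrams = 6 - 2 + 1 = 5
  Position 0: "fo"
  Position 1: "or"
  Position 2: "rm"
  Position 3: "ma"
  Position 4: "at"
Bigrams = "fo", "or", "rm", "ma", "at"


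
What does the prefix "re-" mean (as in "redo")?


Prefix: re-
As in: redo -> re- + do
Meaning = again


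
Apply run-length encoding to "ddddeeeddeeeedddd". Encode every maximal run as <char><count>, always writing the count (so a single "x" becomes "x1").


String: "ddddeeeddeeeedddd"
Scanning for consecutive runs:
  'd' x 4
  'e' x 3
  'd' x 2
  'e' x 4
  'd' x 4
RLE = "d4e3d2e4d4"


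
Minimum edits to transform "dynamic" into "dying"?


Word 1: "dynamic" (length 7)
Word 2: "dying" (length 5)
One optimal edit sequence (insert/delete/substitute each cost 1):
  1. keep 'd'
  2. keep 'y'
  3. delete 'n'  (+1)
  4. delete 'a'  (+1)
  5. substitute 'm' -> 'i'  (+1)
  6. substitute 'i' -> 'n'  (+1)
  7. substitute 'c' -> 'g'  (+1)
Total edit operations: 5
Edit distance = 5


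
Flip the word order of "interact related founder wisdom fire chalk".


Original: "interact related founder wisdom fire chalk"
Words (1..n): interact | related | founder | wisdom | fire | chalk
Reversed (n..1): chalk | fire | wisdom | founder | related | interact
Result = "chalk fire wisdom founder related interact"


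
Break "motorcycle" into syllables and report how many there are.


Word: "motorcycle"
Syllable breakdown: mo / tor / cy / cle
Counting: 4 parts
= 4 syllables


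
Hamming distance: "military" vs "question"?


Comparing character by character (same length = 8):
  Pos 0: 'm' vs 'q' !=
  Pos 1: 'i' vs 'u' !=
  Pos 2: 'l' vs 'e' !=
  Pos 3: 'i' vs 's' !=
  Pos 4: 't' vs 't' =
  Pos 5: 'a' vs 'i' !=
  Pos 6: 'r' vs 'o' !=
  Pos 7: 'y' vs 'n' !=
Hamming distance = 7


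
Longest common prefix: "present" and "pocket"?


Word 1: "present"
Word 2: "pocket"
Comparing from start:
  Pos 0: 'p' == 'p'
  Pos 1: 'r' != 'o' (stop)
LCP = "p" (length 1)


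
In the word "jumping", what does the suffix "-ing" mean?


Suffix: -ing
Example: jumping = jump + -ing
Meaning = present participle


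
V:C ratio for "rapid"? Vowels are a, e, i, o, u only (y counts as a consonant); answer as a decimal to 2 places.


Word: "rapid"
Vowels (a,e,i,o,u): 2
Consonants: 3
Ratio = 2/3
= 0.67


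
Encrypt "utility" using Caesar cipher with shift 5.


Word: "utility"
Shift: 5
Each letter → (letter + shift) mod 26:
  'u' (20) + 5 = 25 → 'z'
  't' (19) + 5 = 24 → 'y'
  'i' (8) + 5 = 13 → 'n'
  'l' (11) + 5 = 16 → 'q'
  'i' (8) + 5 = 13 → 'n'
  't' (19) + 5 = 24 → 'y'
  'y' (24) + 5 = 3 → 'd'
Result = "zynqnyd"


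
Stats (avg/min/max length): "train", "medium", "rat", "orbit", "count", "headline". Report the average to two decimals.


Lengths: "train"=5, "medium"=6, "rat"=3, "orbit"=5, "count"=5, "headline"=8
Sum = 32, Count = 6
Average = 32/6 = 5.33
= avg=5.33, min=3, max=8


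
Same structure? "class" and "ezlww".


Pattern of "class": [0, 1, 2, 3, 3]
Pattern of "ezlww": [0, 1, 2, 3, 3]
Patterns match
Same pattern = Yes


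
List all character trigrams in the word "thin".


Word: "thin" (length 4)
Number of trigrams = 4 - 3 + 1 = 2
  Position 0: "thi"
  Position 1: "hin"
Trigrams = "thi", "hin"


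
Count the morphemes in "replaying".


Word: "replaying"
Morphemes: re- / play / -ing
Each morpheme carries meaning
= 3 morphemes


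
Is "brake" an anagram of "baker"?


Word 1: "baker" → sorted: abekr
Word 2: "brake" → sorted: abekr
Same letters? abekr == abekr
Anagram = Yes


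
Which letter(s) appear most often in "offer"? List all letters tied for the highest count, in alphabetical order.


Word: "offer"
Letter counts:
  'e': 1
  'f': 2
  'o': 1
  'r': 1
Maximum count = 2
Most frequent = 'f' (2 times each)


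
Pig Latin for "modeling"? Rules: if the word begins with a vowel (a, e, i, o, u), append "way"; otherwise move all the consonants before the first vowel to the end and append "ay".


Word: "modeling"
Starts with consonant(s) → move to end, add 'ay'
Consonant cluster: "m"
Pig Latin = "odelingmay"


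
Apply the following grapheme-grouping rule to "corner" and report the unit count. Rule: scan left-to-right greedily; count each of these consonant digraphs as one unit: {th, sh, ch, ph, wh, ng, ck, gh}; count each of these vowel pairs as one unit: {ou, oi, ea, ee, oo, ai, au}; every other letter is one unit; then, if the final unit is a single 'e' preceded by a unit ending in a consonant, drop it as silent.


Word: "corner" (6 letters)
Left-to-right scan:
  1. 'c' (letter)
  2. 'o' (letter)
  3. 'r' (letter)
  4. 'n' (letter)
  5. 'e' (letter)
  6. 'r' (letter)
Units from scan: 6
Sound units = 6 units


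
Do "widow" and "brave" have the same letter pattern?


Pattern of "widow": [0, 1, 2, 3, 0]
Pattern of "brave": [0, 1, 2, 3, 4]
Patterns do not match
Same pattern = No


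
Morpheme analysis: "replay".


Word: "replay"
Morphemes: re- / play
Each morpheme carries meaning
= 2 morphemes


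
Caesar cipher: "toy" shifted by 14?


Word: "toy"
Shift: 14
Each letter → (letter + shift) mod 26:
  't' (19) + 14 = 7 → 'h'
  'o' (14) + 14 = 2 → 'c'
  'y' (24) + 14 = 12 → 'm'
Result = "hcm"


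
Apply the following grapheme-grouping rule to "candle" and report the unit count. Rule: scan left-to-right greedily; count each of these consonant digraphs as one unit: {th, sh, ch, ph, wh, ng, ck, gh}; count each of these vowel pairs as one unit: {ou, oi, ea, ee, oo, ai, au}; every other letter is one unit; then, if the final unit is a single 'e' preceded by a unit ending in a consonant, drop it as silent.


Word: "candle" (6 letters)
Left-to-right scan:
  1. 'c' (letter)
  2. 'a' (letter)
  3. 'n' (letter)
  4. 'd' (letter)
  5. 'l' (letter)
  6. 'e' (letter)
Units from scan: 6
Final unit is 'e' after a consonant -> drop as silent (-1)
Sound units = 5 units


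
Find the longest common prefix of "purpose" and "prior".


Word 1: "purpose"
Word 2: "prior"
Comparing from start:
  Pos 0: 'p' == 'p'
  Pos 1: 'u' != 'r' (stop)
LCP = "p" (length 1)


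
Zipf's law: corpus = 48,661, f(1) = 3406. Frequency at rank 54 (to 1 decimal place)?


Zipf's law: f(r) = f(1) / r
f(1) = 3406
f(54) = 3406 / 54
= 63.1 occurrences


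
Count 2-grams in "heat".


Word: "heat" (length 4)
Number of 2-grams = length - 2 + 1 = 4 - 2 + 1
= 3


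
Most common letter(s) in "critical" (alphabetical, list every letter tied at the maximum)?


Word: "critical"
Letter counts:
  'a': 1
  'c': 2
  'i': 2
  'l': 1
  'r': 1
  't': 1
Maximum count = 2
Most frequent = 'c', 'i' (2 times each)


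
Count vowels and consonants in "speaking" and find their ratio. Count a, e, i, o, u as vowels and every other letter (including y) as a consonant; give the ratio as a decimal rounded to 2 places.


Word: "speaking"
Vowels (a,e,i,o,u): 3
Consonants: 5
Ratio = 3/5
= 0.60


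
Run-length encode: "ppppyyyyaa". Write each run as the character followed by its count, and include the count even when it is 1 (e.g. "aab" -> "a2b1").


String: "ppppyyyyaa"
Scanning for consecutive runs:
  'p' x 4
  'y' x 4
  'a' x 2
RLE = "p4y4a2"


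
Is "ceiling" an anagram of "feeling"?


Word 1: "feeling" → sorted: eefgiln
Word 2: "ceiling" → sorted: cegiiln
Same letters? eefgiln != cegiiln
Anagram = No


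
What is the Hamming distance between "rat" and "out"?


Comparing character by character (same length = 3):
  Pos 0: 'r' vs 'o' !=
  Pos 1: 'a' vs 'u' !=
  Pos 2: 't' vs 't' =
Hamming distance = 2


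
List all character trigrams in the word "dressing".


Word: "dressing" (length 8)
Number of trigrams = 8 - 3 + 1 = 6
  Position 0: "dre"
  Position 1: "res"
  Position 2: "ess"
  Position 3: "ssi"
  Position 4: "sin"
  Position 5: "ing"
Trigrams = "dre", "res", "ess", "ssi", "sin", "ing"


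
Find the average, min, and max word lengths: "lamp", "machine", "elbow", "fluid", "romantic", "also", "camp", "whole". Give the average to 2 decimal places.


Lengths: "lamp"=4, "machine"=7, "elbow"=5, "fluid"=5, "romantic"=8, "also"=4, "camp"=4, "whole"=5
Sum = 42, Count = 8
Average = 42/8 = 5.25
= avg=5.25, min=4, max=8


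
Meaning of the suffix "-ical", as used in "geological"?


Suffix: -ical
Example: geological (geology + -ical, with a spelling change)
Meaning = relating to


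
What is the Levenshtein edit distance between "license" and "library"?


Word 1: "license" (length 7)
Word 2: "library" (length 7)
One optimal edit sequence (insert/delete/substitute each cost 1):
  1. keep 'l'
  2. keep 'i'
  3. substitute 'c' -> 'b'  (+1)
  4. substitute 'e' -> 'r'  (+1)
  5. substitute 'n' -> 'a'  (+1)
  6. substitute 's' -> 'r'  (+1)
  7. substitute 'e' -> 'y'  (+1)
Total edit operations: 5
Edit distance = 5


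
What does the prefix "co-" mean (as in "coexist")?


Prefix: co-
Example: coexist = co- + exist
Meaning = together


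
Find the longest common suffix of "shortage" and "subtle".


Word 1: "shortage"
Word 2: "subtle"
Comparing from end:
  Pos -1: 'e' == 'e'
  Pos -2: 'g' != 'l' (stop)
LCS = "e" (length 1)


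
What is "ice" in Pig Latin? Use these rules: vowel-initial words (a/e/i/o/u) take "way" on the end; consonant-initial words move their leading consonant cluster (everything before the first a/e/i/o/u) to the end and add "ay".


Word: "ice"
Starts with vowel → add 'way'
Pig Latin = "iceway"


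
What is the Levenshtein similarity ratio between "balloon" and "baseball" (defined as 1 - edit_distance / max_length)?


Word 1: "balloon" (length 7)
Word 2: "baseball" (length 8)
One optimal edit sequence:
  1. keep 'b'
  2. keep 'a'
  3. insert 's'  (+1)
  4. substitute 'l' -> 'e'  (+1)
  5. substitute 'l' -> 'b'  (+1)
  6. substitute 'o' -> 'a'  (+1)
  7. substitute 'o' -> 'l'  (+1)
  8. substitute 'n' -> 'l'  (+1)
Edit distance = 6
Max length = max(7, 8) = 8
Similarity = 1 - 6/8
= 0.2500


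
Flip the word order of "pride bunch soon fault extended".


Original: "pride bunch soon fault extended"
Words (1..n): pride | bunch | soon | fault | extended
Reversed (n..1): extended | fault | soon | bunch | pride
Result = "extended fault soon bunch pride"


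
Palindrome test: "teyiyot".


Word: "teyiyot"
Reversed: "toyiyet"
Forward == Backward? teyiyot != toyiyet
Palindrome = No


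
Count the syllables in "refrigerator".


Word: "refrigerator"
Syllable breakdown: re / frig / er / a / tor
Counting: 5 parts
= 5 syllables


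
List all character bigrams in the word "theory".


Word: "theory" (length 6)
Number of bigrams = 6 - 2 + 1 = 5
  Position 0: "th"
  Position 1: "he"
  Position 2: "eo"
  Position 3: "or"
  Position 4: "ry"
Bigrams = "th", "he", "eo", "or", "ry"


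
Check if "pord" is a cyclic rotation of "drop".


Word: "drop", Candidate: "pord"
Method: check if candidate is substring of word+word
"dropdrop" contains "pord"? No
Is rotation = No


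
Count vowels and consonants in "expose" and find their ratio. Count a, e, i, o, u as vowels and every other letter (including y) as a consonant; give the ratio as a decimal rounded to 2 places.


Word: "expose"
Vowels (a,e,i,o,u): 3
Consonants: 3
Ratio = 3/3
= 1.00


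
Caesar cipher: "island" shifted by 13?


Word: "island"
Shift: 13
Each letter → (letter + shift) mod 26:
  'i' (8) + 13 = 21 → 'v'
  's' (18) + 13 = 5 → 'f'
  'l' (11) + 13 = 24 → 'y'
  'a' (0) + 13 = 13 → 'n'
  'n' (13) + 13 = 0 → 'a'
  'd' (3) + 13 = 16 → 'q'
Result = "vfynaq"


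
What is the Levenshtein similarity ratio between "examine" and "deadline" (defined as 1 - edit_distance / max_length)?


Word 1: "examine" (length 7)
Word 2: "deadline" (length 8)
One optimal edit sequence:
  1. insert 'd'  (+1)
  2. keep 'e'
  3. substitute 'x' -> 'a'  (+1)
  4. substitute 'a' -> 'd'  (+1)
  5. substitute 'm' -> 'l'  (+1)
  6. keep 'i'
  7. keep 'n'
  8. keep 'e'
Edit distance = 4
Max length = max(7, 8) = 8
Similarity = 1 - 4/8
= 0.5000


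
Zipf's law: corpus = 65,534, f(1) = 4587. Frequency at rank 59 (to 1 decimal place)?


Zipf's law: f(r) = f(1) / r
f(1) = 4587
f(59) = 4587 / 59
= 77.7 occurrences


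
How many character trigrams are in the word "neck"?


Word: "neck" (length 4)
Number of 3-grams = length - 3 + 1 = 4 - 3 + 1
= 2


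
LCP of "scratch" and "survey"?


Word 1: "scratch"
Word 2: "survey"
Comparing from start:
  Pos 0: 's' == 's'
  Pos 1: 'c' != 'u' (stop)
LCP = "s" (length 1)


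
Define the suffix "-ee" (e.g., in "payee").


Suffix: -ee
As in: payee -> pay + -ee
Meaning = one who receives


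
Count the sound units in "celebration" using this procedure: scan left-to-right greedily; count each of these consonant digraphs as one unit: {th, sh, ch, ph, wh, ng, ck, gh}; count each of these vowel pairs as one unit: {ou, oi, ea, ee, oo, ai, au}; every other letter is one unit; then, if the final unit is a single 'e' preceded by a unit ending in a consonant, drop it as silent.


Word: "celebration" (11 letters)
Left-to-right scan:
  [1] 'c' (letter)
  [2] 'e' (letter)
  [3] 'l' (letter)
  [4] 'e' (letter)
  [5] 'b' (letter)
  [6] 'r' (letter)
  [7] 'a' (letter)
  [8] 't' (letter)
  [9] 'i' (letter)
  [10] 'o' (letter)
  [11] 'n' (letter)
Units from scan: 11
Sound units = 11 units


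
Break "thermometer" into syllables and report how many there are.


Word: "thermometer"
Syllable breakdown: ther / mom / e / ter
Counting: 4 parts
= 4 syllables


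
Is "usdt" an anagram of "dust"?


Word 1: "dust" → sorted: dstu
Word 2: "usdt" → sorted: dstu
Same letters? dstu == dstu
Anagram = Yes


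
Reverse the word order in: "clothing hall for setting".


Original: "clothing hall for setting"
Words (1..n): clothing | hall | for | setting
Reversed (n..1): setting | for | hall | clothing
Result = "setting for hall clothing"


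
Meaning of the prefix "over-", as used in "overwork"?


Prefix: over-
Example: overwork (over- + work)
Meaning = excessive


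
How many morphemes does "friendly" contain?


Word: "friendly"
Morphemes: friend | -ly
Each morpheme carries meaning
= 2 morphemes


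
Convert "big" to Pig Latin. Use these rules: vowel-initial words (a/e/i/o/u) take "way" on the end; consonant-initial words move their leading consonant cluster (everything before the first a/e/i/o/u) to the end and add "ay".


Word: "big"
Starts with consonant(s) → move to end, add 'ay'
Consonant cluster: "b"
Pig Latin = "igbay"


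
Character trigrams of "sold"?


Word: "sold" (length 4)
Number of trigrams = 4 - 3 + 1 = 2
  Position 0: "sol"
  Position 1: "old"
Trigrams = "sol", "old"


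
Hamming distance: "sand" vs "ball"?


Comparing character by character (same length = 4):
  Pos 0: 's' vs 'b' !=
  Pos 1: 'a' vs 'a' =
  Pos 2: 'n' vs 'l' !=
  Pos 3: 'd' vs 'l' !=
Hamming distance = 3


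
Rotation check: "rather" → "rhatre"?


Word: "rather", Candidate: "rhatre"
Method: check if candidate is substring of word+word
"ratherrather" contains "rhatre"? No
Is rotation = No


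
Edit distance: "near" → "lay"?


Word 1: "near" (length 4)
Word 2: "lay" (length 3)
One optimal edit sequence (insert/delete/substitute each cost 1):
  1. delete 'n'  (+1)
  2. substitute 'e' -> 'l'  (+1)
  3. keep 'a'
  4. substitute 'r' -> 'y'  (+1)
Total edit operations: 3
Edit distance = 3


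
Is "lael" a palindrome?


Word: "lael"
Reversed: "leal"
Forward == Backward? lael != leal
Palindrome = No


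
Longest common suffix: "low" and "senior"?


Word 1: "low"
Word 2: "senior"
Comparing from end:
  Pos -1: 'w' != 'r' (stop)
LCS = "" (length 0)


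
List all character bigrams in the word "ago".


Word: "ago" (length 3)
Number of bigrams = 3 - 2 + 1 = 2
  Position 0: "ag"
  Position 1: "go"
Bigrams = "ag", "go"


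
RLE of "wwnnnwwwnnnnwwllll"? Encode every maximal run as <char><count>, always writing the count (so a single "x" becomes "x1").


String: "wwnnnwwwnnnnwwllll"
Scanning for consecutive runs:
  'w' x 2
  'n' x 3
  'w' x 3
  'n' x 4
  'w' x 2
  'l' x 4
RLE = "w2n3w3n4w2l4"


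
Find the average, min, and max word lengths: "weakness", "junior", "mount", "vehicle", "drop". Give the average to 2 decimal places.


Lengths: "weakness"=8, "junior"=6, "mount"=5, "vehicle"=7, "drop"=4
Sum = 30, Count = 5
Average = 30/5 = 6.00
= avg=6.00, min=4, max=8


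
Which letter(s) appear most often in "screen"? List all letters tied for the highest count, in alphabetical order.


Word: "screen"
Letter counts:
  'c': 1
  'e': 2
  'n': 1
  'r': 1
  's': 1
Maximum count = 2
Most frequent = 'e' (2 times each)


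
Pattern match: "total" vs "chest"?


Pattern of "total": [0, 1, 0, 2, 3]
Pattern of "chest": [0, 1, 2, 3, 4]
Patterns do not match
Same pattern = No


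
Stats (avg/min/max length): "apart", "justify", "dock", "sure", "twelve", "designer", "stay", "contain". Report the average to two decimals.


Lengths: "apart"=5, "justify"=7, "dock"=4, "sure"=4, "twelve"=6, "designer"=8, "stay"=4, "contain"=7
Sum = 45, Count = 8
Average = 45/8 = 5.63
= avg=5.63, min=4, max=8


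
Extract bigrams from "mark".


Word: "mark" (length 4)
Number of bigrams = 4 - 2 + 1 = 3
  Position 0: "ma"
  Position 1: "ar"
  Position 2: "rk"
Bigrams = "ma", "ar", "rk"


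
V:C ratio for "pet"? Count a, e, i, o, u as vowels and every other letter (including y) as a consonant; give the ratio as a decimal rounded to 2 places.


Word: "pet"
Vowels (a,e,i,o,u): 1
Consonants: 2
Ratio = 1/2
= 0.50


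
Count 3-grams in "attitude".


Word: "attitude" (length 8)
Number of 3-grams = length - 3 + 1 = 8 - 3 + 1
= 6


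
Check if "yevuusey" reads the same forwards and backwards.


Word: "yevuusey"
Reversed: "yesuuvey"
Forward == Backward? yevuusey != yesuuvey
Palindrome = No


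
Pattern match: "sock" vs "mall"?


Pattern of "sock": [0, 1, 2, 3]
Pattern of "mall": [0, 1, 2, 2]
Patterns do not match
Same pattern = No


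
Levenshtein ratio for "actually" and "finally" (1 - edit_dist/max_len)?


Word 1: "actually" (length 8)
Word 2: "finally" (length 7)
One optimal edit sequence:
  1. delete 'a'  (+1)
  2. substitute 'c' -> 'f'  (+1)
  3. substitute 't' -> 'i'  (+1)
  4. substitute 'u' -> 'n'  (+1)
  5. keep 'a'
  6. keep 'l'
  7. keep 'l'
  8. keep 'y'
Edit distance = 4
Max length = max(8, 7) = 8
Similarity = 1 - 4/8
= 0.5000


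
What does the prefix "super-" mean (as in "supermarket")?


Prefix: super-
Example: supermarket = super- + market
Meaning = above / beyond


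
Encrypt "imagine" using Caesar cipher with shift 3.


Word: "imagine"
Shift: 3
Each letter → (letter + shift) mod 26:
  'i' (8) + 3 = 11 → 'l'
  'm' (12) + 3 = 15 → 'p'
  'a' (0) + 3 = 3 → 'd'
  'g' (6) + 3 = 9 → 'j'
  'i' (8) + 3 = 11 → 'l'
  'n' (13) + 3 = 16 → 'q'
  'e' (4) + 3 = 7 → 'h'
Result = "lpdjlqh"


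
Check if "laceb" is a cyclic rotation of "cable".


Word: "cable", Candidate: "laceb"
Method: check if candidate is substring of word+word
"cablecable" contains "laceb"? No
Is rotation = No


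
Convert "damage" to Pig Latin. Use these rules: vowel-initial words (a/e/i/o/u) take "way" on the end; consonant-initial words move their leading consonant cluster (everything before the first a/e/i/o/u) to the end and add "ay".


Word: "damage"
Starts with consonant(s) → move to end, add 'ay'
Consonant cluster: "d"
Pig Latin = "amageday"


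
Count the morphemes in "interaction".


Word: "interaction"
Morphemes: inter- / act / -ion
Each morpheme carries meaning
= 3 morphemes


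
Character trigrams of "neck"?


Word: "neck" (length 4)
Number of trigrams = 4 - 3 + 1 = 2
  Position 0: "nec"
  Position 1: "eck"
Trigrams = "nec", "eck"


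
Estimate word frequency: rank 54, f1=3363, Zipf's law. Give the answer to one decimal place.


Zipf's law: f(r) = f(1) / r
f(1) = 3363
f(54) = 3363 / 54
= 62.3 occurrences


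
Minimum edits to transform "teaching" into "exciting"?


Word 1: "teaching" (length 8)
Word 2: "exciting" (length 8)
One optimal edit sequence (insert/delete/substitute each cost 1):
  1. delete 't'  (+1)
  2. keep 'e'
  3. substitute 'a' -> 'x'  (+1)
  4. keep 'c'
  5. insert 'i'  (+1)
  6. substitute 'h' -> 't'  (+1)
  7. keep 'i'
  8. keep 'n'
  9. keep 'g'
Total edit operations: 4
Edit distance = 4


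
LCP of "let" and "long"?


Word 1: "let"
Word 2: "long"
Comparing from start:
  Pos 0: 'l' == 'l'
  Pos 1: 'e' != 'o' (stop)
LCP = "l" (length 1)


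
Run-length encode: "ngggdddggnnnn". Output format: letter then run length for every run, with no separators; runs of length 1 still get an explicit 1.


String: "ngggdddggnnnn"
Scanning for consecutive runs:
  'n' x 1
  'g' x 3
  'd' x 3
  'g' x 2
  'n' x 4
RLE = "n1g3d3g2n4"


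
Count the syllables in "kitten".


Word: "kitten"
Syllable breakdown: kit / ten
Counting: 2 parts
= 2 syllables


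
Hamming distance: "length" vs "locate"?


Comparing character by character (same length = 6):
  Pos 0: 'l' vs 'l' =
  Pos 1: 'e' vs 'o' !=
  Pos 2: 'n' vs 'c' !=
  Pos 3: 'g' vs 'a' !=
  Pos 4: 't' vs 't' =
  Pos 5: 'h' vs 'e' !=
Hamming distance = 4


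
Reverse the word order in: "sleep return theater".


Original: "sleep return theater"
Words (1..n): sleep | return | theater
Reversed (n..1): theater | return | sleep
Result = "theater return sleep"


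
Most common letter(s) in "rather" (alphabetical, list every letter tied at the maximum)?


Word: "rather"
Letter counts:
  'a': 1
  'e': 1
  'h': 1
  'r': 2
  't': 1
Maximum count = 2
Most frequent = 'r' (2 times each)


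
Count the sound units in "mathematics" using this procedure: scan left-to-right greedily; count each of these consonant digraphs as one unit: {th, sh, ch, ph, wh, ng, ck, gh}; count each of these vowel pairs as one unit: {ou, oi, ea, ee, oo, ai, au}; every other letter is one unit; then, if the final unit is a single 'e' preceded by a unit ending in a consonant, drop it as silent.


Word: "mathematics" (11 letters)
Left-to-right scan:
  (1) 'm' (letter)
  (2) 'a' (letter)
  (3) 'th' (digraph)
  (4) 'e' (letter)
  (5) 'm' (letter)
  (6) 'a' (letter)
  (7) 't' (letter)
  (8) 'i' (letter)
  (9) 'c' (letter)
  (10) 's' (letter)
Units from scan: 10
Sound units = 10 units


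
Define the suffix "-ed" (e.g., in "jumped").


Suffix: -ed
As in: jumped -> jump + -ed
Meaning = past tense


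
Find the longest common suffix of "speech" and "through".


Word 1: "speech"
Word 2: "through"
Comparing from end:
  Pos -1: 'h' == 'h'
  Pos -2: 'c' != 'g' (stop)
LCS = "h" (length 1)


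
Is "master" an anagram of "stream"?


Word 1: "stream" → sorted: aemrst
Word 2: "master" → sorted: aemrst
Same letters? aemrst == aemrst
Anagram = Yes


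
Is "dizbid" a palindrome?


Word: "dizbid"
Reversed: "dibzid"
Forward == Backward? dizbid != dibzid
Palindrome = No


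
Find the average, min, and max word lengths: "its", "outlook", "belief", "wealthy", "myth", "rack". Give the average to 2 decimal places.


Lengths: "its"=3, "outlook"=7, "belief"=6, "wealthy"=7, "myth"=4, "rack"=4
Sum = 31, Count = 6
Average = 31/6 = 5.17
= avg=5.17, min=3, max=7


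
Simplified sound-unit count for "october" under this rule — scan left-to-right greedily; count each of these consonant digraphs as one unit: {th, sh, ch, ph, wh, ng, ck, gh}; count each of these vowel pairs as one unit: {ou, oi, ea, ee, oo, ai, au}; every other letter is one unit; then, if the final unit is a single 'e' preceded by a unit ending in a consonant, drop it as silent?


Word: "october" (7 letters)
Left-to-right scan:
  1. 'o' (letter)
  2. 'c' (letter)
  3. 't' (letter)
  4. 'o' (letter)
  5. 'b' (letter)
  6. 'e' (letter)
  7. 'r' (letter)
Units from scan: 7
Sound units = 7 units


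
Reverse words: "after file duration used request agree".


Original: "after file duration used request agree"
Words (1..n): after | file | duration | used | request | agree
Reversed (n..1): agree | request | used | duration | file | after
Result = "agree request used duration file after"


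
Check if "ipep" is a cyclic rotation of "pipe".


Word: "pipe", Candidate: "ipep"
Method: check if candidate is substring of word+word
"pipepipe" contains "ipep"? Yes
Is rotation = Yes


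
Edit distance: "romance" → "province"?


Word 1: "romance" (length 7)
Word 2: "province" (length 8)
One optimal edit sequence (insert/delete/substitute each cost 1):
  1. insert 'p'  (+1)
  2. keep 'r'
  3. keep 'o'
  4. substitute 'm' -> 'v'  (+1)
  5. substitute 'a' -> 'i'  (+1)
  6. keep 'n'
  7. keep 'c'
  8. keep 'e'
Total edit operations: 3
Edit distance = 3


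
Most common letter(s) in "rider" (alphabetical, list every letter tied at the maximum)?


Word: "rider"
Letter counts:
  'd': 1
  'e': 1
  'i': 1
  'r': 2
Maximum count = 2
Most frequent = 'r' (2 times each)


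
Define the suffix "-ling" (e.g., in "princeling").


Suffix: -ling
As in: princeling -> prince + -ling
Meaning = small / young


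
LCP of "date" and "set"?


Word 1: "date"
Word 2: "set"
Comparing from start:
  Pos 0: 'd' != 's' (stop)
LCP = "" (length 0)


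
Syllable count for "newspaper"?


Word: "newspaper"
Syllable breakdown: news / pa / per
Counting: 3 parts
= 3 syllables


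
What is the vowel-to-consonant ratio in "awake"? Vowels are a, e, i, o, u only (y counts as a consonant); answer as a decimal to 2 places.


Word: "awake"
Vowels (a,e,i,o,u): 3
Consonants: 2
Ratio = 3/2
= 1.50


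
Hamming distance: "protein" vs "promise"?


Comparing character by character (same length = 7):
  Pos 0: 'p' vs 'p' =
  Pos 1: 'r' vs 'r' =
  Pos 2: 'o' vs 'o' =
  Pos 3: 't' vs 'm' !=
  Pos 4: 'e' vs 'i' !=
  Pos 5: 'i' vs 's' !=
  Pos 6: 'n' vs 'e' !=
Hamming distance = 4


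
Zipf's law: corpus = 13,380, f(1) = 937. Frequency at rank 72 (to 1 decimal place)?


Zipf's law: f(r) = f(1) / r
f(1) = 937
f(72) = 937 / 72
= 13.0 occurrences


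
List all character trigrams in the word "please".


Word: "please" (length 6)
Number of trigrams = 6 - 3 + 1 = 4
  Position 0: "ple"
  Position 1: "lea"
  Position 2: "eas"
  Position 3: "ase"
Trigrams = "ple", "lea", "eas", "ase"


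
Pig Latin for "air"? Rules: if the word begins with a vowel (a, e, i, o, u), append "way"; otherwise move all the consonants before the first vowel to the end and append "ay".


Word: "air"
Starts with vowel → add 'way'
Pig Latin = "airway"


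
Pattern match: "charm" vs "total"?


Pattern of "charm": [0, 1, 2, 3, 4]
Pattern of "total": [0, 1, 0, 2, 3]
Patterns do not match
Same pattern = No


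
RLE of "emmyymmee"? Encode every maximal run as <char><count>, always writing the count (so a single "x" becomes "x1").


String: "emmyymmee"
Scanning for consecutive runs:
  'e' x 1
  'm' x 2
  'y' x 2
  'm' x 2
  'e' x 2
RLE = "e1m2y2m2e2"


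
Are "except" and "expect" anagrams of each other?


Word 1: "except" → sorted: ceeptx
Word 2: "expect" → sorted: ceeptx
Same letters? ceeptx == ceeptx
Anagram = Yes


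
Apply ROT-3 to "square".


Word: "square"
Shift: 3
Each letter → (letter + shift) mod 26:
  's' (18) + 3 = 21 → 'v'
  'q' (16) + 3 = 19 → 't'
  'u' (20) + 3 = 23 → 'x'
  'a' (0) + 3 = 3 → 'd'
  'r' (17) + 3 = 20 → 'u'
  'e' (4) + 3 = 7 → 'h'
Result = "vtxduh"


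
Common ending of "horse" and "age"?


Word 1: "horse"
Word 2: "age"
Comparing from end:
  Pos -1: 'e' == 'e'
  Pos -2: 's' != 'g' (stop)
LCS = "e" (length 1)


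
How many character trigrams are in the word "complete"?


Word: "complete" (length 8)
Number of 3-grams = length - 3 + 1 = 8 - 3 + 1
= 6


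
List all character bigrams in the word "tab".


Word: "tab" (length 3)
Number of bigrams = 3 - 2 + 1 = 2
  Position 0: "ta"
  Position 1: "ab"
Bigrams = "ta", "ab"


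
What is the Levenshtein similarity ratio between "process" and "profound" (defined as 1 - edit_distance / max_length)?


Word 1: "process" (length 7)
Word 2: "profound" (length 8)
One optimal edit sequence:
  1. keep 'p'
  2. keep 'r'
  3. keep 'o'
  4. insert 'f'  (+1)
  5. substitute 'c' -> 'o'  (+1)
  6. substitute 'e' -> 'u'  (+1)
  7. substitute 's' -> 'n'  (+1)
  8. substitute 's' -> 'd'  (+1)
Edit distance = 5
Max length = max(7, 8) = 8
Similarity = 1 - 5/8
= 0.3750


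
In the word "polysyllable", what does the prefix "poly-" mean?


Prefix: poly-
Example: polysyllable = poly- + syllable
Meaning = many


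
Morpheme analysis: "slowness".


Word: "slowness"
Morphemes: slow / -ness
Each morpheme carries meaning
= 2 morphemes


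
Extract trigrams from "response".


Word: "response" (length 8)
Number of trigrams = 8 - 3 + 1 = 6
  Position 0: "res"
  Position 1: "esp"
  Position 2: "spo"
  Position 3: "pon"
  Position 4: "ons"
  Position 5: "nse"
Trigrams = "res", "esp", "spo", "pon", "ons", "nse"


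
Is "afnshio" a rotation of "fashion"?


Word: "fashion", Candidate: "afnshio"
Method: check if candidate is substring of word+word
"fashionfashion" contains "afnshio"? No
Is rotation = No


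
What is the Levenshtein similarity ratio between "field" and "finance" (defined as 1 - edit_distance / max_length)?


Word 1: "field" (length 5)
Word 2: "finance" (length 7)
One optimal edit sequence:
  1. keep 'f'
  2. keep 'i'
  3. insert 'n'  (+1)
  4. insert 'a'  (+1)
  5. substitute 'e' -> 'n'  (+1)
  6. substitute 'l' -> 'c'  (+1)
  7. substitute 'd' -> 'e'  (+1)
Edit distance = 5
Max length = max(5, 7) = 7
Similarity = 1 - 5/7
= 0.2857


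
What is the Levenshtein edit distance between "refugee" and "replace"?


Word 1: "refugee" (length 7)
Word 2: "replace" (length 7)
One optimal edit sequence (insert/delete/substitute each cost 1):
  1. keep 'r'
  2. keep 'e'
  3. substitute 'f' -> 'p'  (+1)
  4. substitute 'u' -> 'l'  (+1)
  5. substitute 'g' -> 'a'  (+1)
  6. substitute 'e' -> 'c'  (+1)
  7. keep 'e'
Total edit operations: 4
Edit distance = 4


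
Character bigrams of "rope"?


Word: "rope" (length 4)
Number of bigrams = 4 - 2 + 1 = 3
  Position 0: "ro"
  Position 1: "op"
  Position 2: "pe"
Bigrams = "ro", "op", "pe"


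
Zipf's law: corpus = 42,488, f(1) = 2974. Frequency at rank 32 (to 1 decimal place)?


Zipf's law: f(r) = f(1) / r
f(1) = 2974
f(32) = 2974 / 32
= 92.9 occurrences


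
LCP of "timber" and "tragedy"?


Word 1: "timber"
Word 2: "tragedy"
Comparing from start:
  Pos 0: 't' == 't'
  Pos 1: 'i' != 'r' (stop)
LCP = "t" (length 1)


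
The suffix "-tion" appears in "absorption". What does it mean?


Suffix: -tion
Example: absorption (absorb + -tion, with a spelling change)
Meaning = act or process


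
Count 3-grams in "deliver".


Word: "deliver" (length 7)
Number of 3-grams = length - 3 + 1 = 7 - 3 + 1
= 5


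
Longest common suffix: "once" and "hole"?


Word 1: "once"
Word 2: "hole"
Comparing from end:
  Pos -1: 'e' == 'e'
  Pos -2: 'c' != 'l' (stop)
LCS = "e" (length 1)


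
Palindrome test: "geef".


Word: "geef"
Reversed: "feeg"
Forward == Backward? geef != feeg
Palindrome = No


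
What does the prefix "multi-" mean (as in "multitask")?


Prefix: multi-
Example: multitask = multi- + task
Meaning = many


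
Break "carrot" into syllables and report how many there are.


Word: "carrot"
Syllable breakdown: car / rot
Counting: 2 parts
= 2 syllables


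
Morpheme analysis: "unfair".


Word: "unfair"
Morphemes: un- / fair
Each morpheme carries meaning
= 2 morphemes


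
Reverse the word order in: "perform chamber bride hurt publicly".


Original: "perform chamber bride hurt publicly"
Words (1..n): perform | chamber | bride | hurt | publicly
Reversed (n..1): publicly | hurt | bride | chamber | perform
Result = "publicly hurt bride chamber perform"


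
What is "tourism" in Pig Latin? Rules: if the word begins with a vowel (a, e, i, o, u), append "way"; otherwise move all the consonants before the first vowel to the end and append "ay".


Word: "tourism"
Starts with consonant(s) → move to end, add 'ay'
Consonant cluster: "t"
Pig Latin = "ourismtay"


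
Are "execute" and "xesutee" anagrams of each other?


Word 1: "execute" → sorted: ceeetux
Word 2: "xesutee" → sorted: eeestux
Same letters? ceeetux != eeestux
Anagram = No


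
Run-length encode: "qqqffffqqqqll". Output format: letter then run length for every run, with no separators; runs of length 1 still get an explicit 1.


String: "qqqffffqqqqll"
Scanning for consecutive runs:
  'q' x 3
  'f' x 4
  'q' x 4
  'l' x 2
RLE = "q3f4q4l2"


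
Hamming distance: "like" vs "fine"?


Comparing character by character (same length = 4):
  Pos 0: 'l' vs 'f' !=
  Pos 1: 'i' vs 'i' =
  Pos 2: 'k' vs 'n' !=
  Pos 3: 'e' vs 'e' =
Hamming distance = 2


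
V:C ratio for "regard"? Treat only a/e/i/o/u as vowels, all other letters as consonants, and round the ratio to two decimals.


Word: "regard"
Vowels (a,e,i,o,u): 2
Consonants: 4
Ratio = 2/4
= 0.50


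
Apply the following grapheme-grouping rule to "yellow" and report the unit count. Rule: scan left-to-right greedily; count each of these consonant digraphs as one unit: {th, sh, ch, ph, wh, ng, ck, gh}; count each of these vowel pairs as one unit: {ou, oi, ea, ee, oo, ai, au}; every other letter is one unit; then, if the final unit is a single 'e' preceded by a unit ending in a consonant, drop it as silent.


Word: "yellow" (6 letters)
Left-to-right scan:
  (1) 'y' (letter)
  (2) 'e' (letter)
  (3) 'l' (letter)
  (4) 'l' (letter)
  (5) 'o' (letter)
  (6) 'w' (letter)
Units from scan: 6
Sound units = 6 units


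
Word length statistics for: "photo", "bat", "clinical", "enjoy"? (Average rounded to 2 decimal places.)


Lengths: "photo"=5, "bat"=3, "clinical"=8, "enjoy"=5
Sum = 21, Count = 4
Average = 21/4 = 5.25
= avg=5.25, min=3, max=8


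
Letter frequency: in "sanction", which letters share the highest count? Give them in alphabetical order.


Word: "sanction"
Letter counts:
  'a': 1
  'c': 1
  'i': 1
  'n': 2
  'o': 1
  's': 1
  't': 1
Maximum count = 2
Most frequent = 'n' (2 times each)


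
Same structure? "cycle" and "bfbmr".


Pattern of "cycle": [0, 1, 0, 2, 3]
Pattern of "bfbmr": [0, 1, 0, 2, 3]
Patterns match
Same pattern = Yes


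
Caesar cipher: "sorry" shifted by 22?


Word: "sorry"
Shift: 22
Each letter → (letter + shift) mod 26:
  's' (18) + 22 = 14 → 'o'
  'o' (14) + 22 = 10 → 'k'
  'r' (17) + 22 = 13 → 'n'
  'r' (17) + 22 = 13 → 'n'
  'y' (24) + 22 = 20 → 'u'
Result = "oknnu"


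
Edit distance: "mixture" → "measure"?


Word 1: "mixture" (length 7)
Word 2: "measure" (length 7)
One optimal edit sequence (insert/delete/substitute each cost 1):
  1. keep 'm'
  2. substitute 'i' -> 'e'  (+1)
  3. substitute 'x' -> 'a'  (+1)
  4. substitute 't' -> 's'  (+1)
  5. keep 'u'
  6. keep 'r'
  7. keep 'e'
Total edit operations: 3
Edit distance = 3


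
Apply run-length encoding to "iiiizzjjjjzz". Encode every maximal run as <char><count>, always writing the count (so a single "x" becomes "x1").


String: "iiiizzjjjjzz"
Scanning for consecutive runs:
  'i' x 4
  'z' x 2
  'j' x 4
  'z' x 2
RLE = "i4z2j4z2"


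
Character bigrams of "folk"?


Word: "folk" (length 4)
Number of bigrams = 4 - 2 + 1 = 3
  Position 0: "fo"
  Position 1: "ol"
  Position 2: "lk"
Bigrams = "fo", "ol", "lk"


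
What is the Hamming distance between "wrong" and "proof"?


Comparing character by character (same length = 5):
  Pos 0: 'w' vs 'p' !=
  Pos 1: 'r' vs 'r' =
  Pos 2: 'o' vs 'o' =
  Pos 3: 'n' vs 'o' !=
  Pos 4: 'g' vs 'f' !=
Hamming distance = 3


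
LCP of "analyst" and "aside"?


Word 1: "analyst"
Word 2: "aside"
Comparing from start:
  Pos 0: 'a' == 'a'
  Pos 1: 'n' != 's' (stop)
LCP = "a" (length 1)


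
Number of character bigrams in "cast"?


Word: "cast" (length 4)
Number of 2-grams = length - 2 + 1 = 4 - 2 + 1
= 3


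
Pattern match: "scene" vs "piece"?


Pattern of "scene": [0, 1, 2, 3, 2]
Pattern of "piece": [0, 1, 2, 3, 2]
Patterns match
Same pattern = Yes


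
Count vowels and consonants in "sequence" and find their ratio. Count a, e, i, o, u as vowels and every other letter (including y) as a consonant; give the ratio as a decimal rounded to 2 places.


Word: "sequence"
Vowels (a,e,i,o,u): 4
Consonants: 4
Ratio = 4/4
= 1.00


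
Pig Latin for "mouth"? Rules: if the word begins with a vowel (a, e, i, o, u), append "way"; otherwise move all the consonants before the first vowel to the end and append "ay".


Word: "mouth"
Starts with consonant(s) → move to end, add 'ay'
Consonant cluster: "m"
Pig Latin = "outhmay"


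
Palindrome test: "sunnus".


Word: "sunnus"
Reversed: "sunnus"
Forward == Backward? sunnus == sunnus
Palindrome = Yes


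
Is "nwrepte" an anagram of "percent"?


Word 1: "percent" → sorted: ceenprt
Word 2: "nwrepte" → sorted: eenprtw
Same letters? ceenprt != eenprtw
Anagram = No


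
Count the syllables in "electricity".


Word: "electricity"
Syllable breakdown: e-lec-tric-i-ty
Counting: 5 parts
= 5 syllables


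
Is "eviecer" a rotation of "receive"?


Word: "receive", Candidate: "eviecer"
Method: check if candidate is substring of word+word
"receivereceive" contains "eviecer"? No
Is rotation = No


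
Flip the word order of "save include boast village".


Original: "save include boast village"
Words (1..n): save | include | boast | village
Reversed (n..1): village | boast | include | save
Result = "village boast include save"


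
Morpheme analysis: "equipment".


Word: "equipment"
Morphemes: equip / -ment
Each morpheme carries meaning
= 2 morphemes


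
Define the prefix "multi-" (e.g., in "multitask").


Prefix: multi-
Example: multitask (multi- + task)
Meaning = many


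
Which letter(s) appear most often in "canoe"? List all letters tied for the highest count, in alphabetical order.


Word: "canoe"
Letter counts:
  'a': 1
  'c': 1
  'e': 1
  'n': 1
  'o': 1
Maximum count = 1
Most frequent = 'a', 'c', 'e', 'n', 'o' (1 time each)


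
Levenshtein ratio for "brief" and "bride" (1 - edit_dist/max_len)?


Word 1: "brief" (length 5)
Word 2: "bride" (length 5)
One optimal edit sequence:
  1. keep 'b'
  2. keep 'r'
  3. keep 'i'
  4. substitute 'e' -> 'd'  (+1)
  5. substitute 'f' -> 'e'  (+1)
Edit distance = 2
Max length = max(5, 5) = 5
Similarity = 1 - 2/5
= 0.6000


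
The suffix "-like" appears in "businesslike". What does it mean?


Suffix: -like
As in: businesslike -> business + -like
Meaning = resembling
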